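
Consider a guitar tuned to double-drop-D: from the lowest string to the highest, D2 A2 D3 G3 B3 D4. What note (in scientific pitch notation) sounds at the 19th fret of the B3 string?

F♯5

B3 is MIDI 59. Adding 19 gives 78, which is F♯5.
(Equivalently spelled G♭5.)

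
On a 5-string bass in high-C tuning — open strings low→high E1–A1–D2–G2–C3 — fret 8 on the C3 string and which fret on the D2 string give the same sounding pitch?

18

Fret 8 on C3 is MIDI 48 + 8 = 56 (G♯3). On the D2 string (open MIDI 38), that pitch is 56 − 38 = fret 18.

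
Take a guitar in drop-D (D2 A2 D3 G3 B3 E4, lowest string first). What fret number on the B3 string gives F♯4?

F♯4 is 7 semitones above the open B3 (B–C–C#–D–D#–E–F–F#), so it sits at fret 7.

7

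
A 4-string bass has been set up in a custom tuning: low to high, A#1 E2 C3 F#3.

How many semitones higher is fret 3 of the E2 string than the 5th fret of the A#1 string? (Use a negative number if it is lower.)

E2 at fret 3 → G2 (MIDI 43); A#1 at fret 5 → D#2 (MIDI 39).
43 − 39 = 4, so the two pitches are 4 semitones apart.

4 semitones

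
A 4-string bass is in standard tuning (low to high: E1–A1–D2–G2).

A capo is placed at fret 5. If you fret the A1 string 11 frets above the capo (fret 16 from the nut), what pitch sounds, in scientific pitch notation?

The capo raises the open A1 by 5 semitones to D2; fretting 11 more gives A1 + 5 + 11 = A1 + 16 semitones = C#3.

C#3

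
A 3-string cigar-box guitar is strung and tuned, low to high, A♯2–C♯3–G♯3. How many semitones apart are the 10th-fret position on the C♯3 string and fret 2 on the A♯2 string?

11 semitones

C♯3 at fret 10 → B3 (MIDI 59); A♯2 at fret 2 → C3 (MIDI 48).
59 − 48 = 11, so the two pitches are 11 semitones apart, with B3 the higher.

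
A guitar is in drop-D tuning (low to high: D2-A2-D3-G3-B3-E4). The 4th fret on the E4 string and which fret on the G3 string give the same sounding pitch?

13

Fret 4 on E4 is MIDI 64 + 4 = 68 (G♯4). On the G3 string (open MIDI 55), that pitch is 68 − 55 = fret 13.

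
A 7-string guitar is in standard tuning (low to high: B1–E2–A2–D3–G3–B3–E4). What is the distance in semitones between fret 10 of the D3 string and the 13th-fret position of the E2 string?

7 semitones

D3 at fret 10 → C4 (MIDI 60); E2 at fret 13 → F3 (MIDI 53).
60 − 53 = 7, so the two pitches are 7 semitones apart, with C4 the higher.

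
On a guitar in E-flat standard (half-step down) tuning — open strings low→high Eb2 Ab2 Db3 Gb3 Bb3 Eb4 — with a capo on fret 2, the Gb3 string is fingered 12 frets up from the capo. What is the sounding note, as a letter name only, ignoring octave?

The capo raises the open Gb3 by 2 semitones to Ab3; fretting 12 more gives Gb3 + 2 + 12 = Gb3 + 14 semitones, landing on Ab.
(Also written G#.)

Ab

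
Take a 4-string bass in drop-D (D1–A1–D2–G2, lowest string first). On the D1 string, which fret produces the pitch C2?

C2 is 10 semitones above the open D1 (D–D#–E–F–…–A#–B–C), so it sits at fret 10.

10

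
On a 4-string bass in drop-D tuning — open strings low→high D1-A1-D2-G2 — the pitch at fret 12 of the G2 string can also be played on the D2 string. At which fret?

G2 at fret 12 is G2 + 12 semitones = G3.
The open D2 string is 5 semitones below the open G2, so the same pitch on the D2 string lies at fret 12 + 5 = 17.

17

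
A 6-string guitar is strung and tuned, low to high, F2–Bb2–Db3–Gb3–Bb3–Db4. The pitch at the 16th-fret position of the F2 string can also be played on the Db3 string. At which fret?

F2 at fret 16 is F2 + 16 semitones = A3.
The open Db3 string is 8 semitones above the open F2, so the same pitch on the Db3 string lies at fret 16 − 8 = 8.

8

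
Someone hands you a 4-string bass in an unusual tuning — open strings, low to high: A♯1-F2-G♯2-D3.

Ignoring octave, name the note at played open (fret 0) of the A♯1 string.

Fret 0 is the open string itself, so the pitch is just A♯.
(Equivalently spelled B♭.)

A♯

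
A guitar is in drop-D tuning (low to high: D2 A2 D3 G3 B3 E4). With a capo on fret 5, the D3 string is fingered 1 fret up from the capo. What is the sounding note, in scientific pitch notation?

The capo raises the open D3 by 5 semitones to G3; fretting 1 more gives D3 + 5 + 1 = D3 + 6 semitones = G♯3.

G♯3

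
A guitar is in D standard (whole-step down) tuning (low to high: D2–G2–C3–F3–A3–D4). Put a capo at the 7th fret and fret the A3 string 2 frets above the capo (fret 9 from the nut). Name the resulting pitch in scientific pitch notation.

F#4

The capo raises the open A3 by 7 semitones to E4; fretting 2 more gives A3 + 7 + 2 = A3 + 9 semitones = F#4.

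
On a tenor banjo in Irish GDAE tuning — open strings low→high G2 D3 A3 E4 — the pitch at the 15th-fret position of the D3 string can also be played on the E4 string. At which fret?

1

Fret 15 on D3 is MIDI 50 + 15 = 65 (F4). On the E4 string (open MIDI 64), that pitch is 65 − 64 = fret 1.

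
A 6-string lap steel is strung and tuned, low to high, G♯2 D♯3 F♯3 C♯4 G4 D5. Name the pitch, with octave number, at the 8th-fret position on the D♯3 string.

B3

D♯3 is MIDI 51. Adding 8 gives 59, which is B3.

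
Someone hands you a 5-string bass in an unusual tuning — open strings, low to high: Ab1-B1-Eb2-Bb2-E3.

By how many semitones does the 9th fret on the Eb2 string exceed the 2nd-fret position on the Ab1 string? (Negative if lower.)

14 semitones

Eb2 at fret 9 → C3 (MIDI 48); Ab1 at fret 2 → Bb1 (MIDI 34).
48 − 34 = 14, so the two pitches are 14 semitones apart.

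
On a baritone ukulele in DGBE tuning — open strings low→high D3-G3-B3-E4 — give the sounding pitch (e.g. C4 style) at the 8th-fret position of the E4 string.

C5

The open E4 string plus 8 semitones: E–F–F#–G–G#–A–A#–B–C.
The walk passes from B into C once, so the octave number goes from 4 to 5.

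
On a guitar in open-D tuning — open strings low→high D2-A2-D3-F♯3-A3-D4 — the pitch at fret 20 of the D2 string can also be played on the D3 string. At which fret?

8

Fret 20 on D2 is MIDI 38 + 20 = 58 (A♯3). On the D3 string (open MIDI 50), that pitch is 58 − 50 = fret 8.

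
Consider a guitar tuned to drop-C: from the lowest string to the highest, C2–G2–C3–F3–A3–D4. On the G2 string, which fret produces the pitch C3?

5

C3 is 5 semitones above the open G2 (G–G#–A–A#–B–C), so it sits at fret 5.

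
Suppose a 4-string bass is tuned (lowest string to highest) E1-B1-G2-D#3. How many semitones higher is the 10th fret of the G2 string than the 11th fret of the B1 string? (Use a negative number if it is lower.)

7 semitones

G2 at fret 10 → F3 (MIDI 53); B1 at fret 11 → A#2 (MIDI 46).
53 − 46 = 7, so the two pitches are 7 semitones apart.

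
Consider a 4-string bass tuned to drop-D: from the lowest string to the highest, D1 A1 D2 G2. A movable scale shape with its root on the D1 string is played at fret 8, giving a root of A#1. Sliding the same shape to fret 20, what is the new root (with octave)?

A#2

Moving from fret 8 to fret 20 shifts the root by 12 semitones.
A#1 up 12 semitones is A#2.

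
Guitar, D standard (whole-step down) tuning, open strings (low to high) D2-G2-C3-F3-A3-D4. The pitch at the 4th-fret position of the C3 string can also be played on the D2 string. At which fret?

14

C3 at fret 4 is C3 + 4 semitones = E3.
The open D2 string is 10 semitones below the open C3, so the same pitch on the D2 string lies at fret 4 + 10 = 14.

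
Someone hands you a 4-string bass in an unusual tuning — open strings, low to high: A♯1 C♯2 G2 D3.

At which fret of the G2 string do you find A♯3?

A♯3 is 15 semitones above the open G2 (G–G#–A–A#–…–G#–A–A#), so it sits at fret 15.

15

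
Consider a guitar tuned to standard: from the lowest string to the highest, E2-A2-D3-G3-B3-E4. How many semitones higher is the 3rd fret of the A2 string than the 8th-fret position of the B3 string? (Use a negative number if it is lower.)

A2 at fret 3 → C3 (MIDI 48); B3 at fret 8 → G4 (MIDI 67).
48 − 67 = -19, so the two pitches are 19 semitones apart.

-19 semitones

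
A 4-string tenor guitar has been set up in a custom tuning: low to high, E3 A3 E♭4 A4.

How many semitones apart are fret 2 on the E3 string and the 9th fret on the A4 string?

24 semitones

E3 at fret 2 → G♭3 (MIDI 54); A4 at fret 9 → G♭5 (MIDI 78).
54 − 78 = -24, so the two pitches are 24 semitones apart, with G♭5 the higher.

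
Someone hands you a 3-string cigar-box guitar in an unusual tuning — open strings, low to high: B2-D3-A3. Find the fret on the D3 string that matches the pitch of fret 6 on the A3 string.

A3 at fret 6 is A3 + 6 semitones = D#4.
The open D3 string is 7 semitones below the open A3, so the same pitch on the D3 string lies at fret 6 + 7 = 13.

13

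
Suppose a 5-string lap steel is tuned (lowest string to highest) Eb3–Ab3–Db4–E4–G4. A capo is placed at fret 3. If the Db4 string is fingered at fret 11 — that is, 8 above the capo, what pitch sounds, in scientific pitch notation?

C5

The capo raises the open Db4 by 3 semitones to E4; fretting 8 more gives Db4 + 3 + 8 = Db4 + 11 semitones = C5.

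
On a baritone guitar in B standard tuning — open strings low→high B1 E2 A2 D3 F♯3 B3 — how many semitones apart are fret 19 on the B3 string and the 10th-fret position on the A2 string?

23 semitones

B3 at fret 19 → F♯5 (MIDI 78); A2 at fret 10 → G3 (MIDI 55).
78 − 55 = 23, so the two pitches are 23 semitones apart, with F♯5 the higher.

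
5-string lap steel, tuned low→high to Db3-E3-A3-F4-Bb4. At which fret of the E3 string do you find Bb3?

Bb3 is 6 semitones above the open E3 (E–F–Gb–G–Ab–A–Bb), so it sits at fret 6.

6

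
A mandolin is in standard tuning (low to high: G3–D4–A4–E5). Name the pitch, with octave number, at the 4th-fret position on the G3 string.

The open G3 string plus 4 semitones: G–G#–A–A#–B.
No B→C boundary is crossed, so the octave stays at 3.

B3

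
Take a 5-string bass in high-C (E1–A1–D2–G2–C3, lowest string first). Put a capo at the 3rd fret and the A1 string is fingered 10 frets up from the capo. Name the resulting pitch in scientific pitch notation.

A#2

The capo raises the open A1 by 3 semitones to C2; fretting 10 more gives A1 + 3 + 10 = A1 + 13 semitones = A#2.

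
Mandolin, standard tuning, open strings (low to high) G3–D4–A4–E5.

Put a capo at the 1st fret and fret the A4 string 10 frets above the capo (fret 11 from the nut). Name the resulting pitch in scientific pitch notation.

The capo raises the open A4 by 1 semitone to A#4; fretting 10 more gives A4 + 1 + 10 = A4 + 11 semitones = G#5.
(Also written Ab.)

G#5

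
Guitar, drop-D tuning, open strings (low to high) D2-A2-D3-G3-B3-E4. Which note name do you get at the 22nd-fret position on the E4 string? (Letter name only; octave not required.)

D

E4 is MIDI 64. Adding 22 gives 86; 86 mod 12 = 2, i.e. D.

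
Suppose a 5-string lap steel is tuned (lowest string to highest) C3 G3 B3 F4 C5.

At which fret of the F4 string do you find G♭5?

13

G♭5 is 13 semitones above the open F4 (F–Gb–G–Ab–…–E–F–Gb), so it sits at fret 13.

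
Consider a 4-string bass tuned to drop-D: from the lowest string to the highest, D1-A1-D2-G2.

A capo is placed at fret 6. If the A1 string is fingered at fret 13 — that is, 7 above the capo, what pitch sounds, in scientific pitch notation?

The capo raises the open A1 by 6 semitones to D#2; fretting 7 more gives A1 + 6 + 7 = A1 + 13 semitones = A#2.

A#2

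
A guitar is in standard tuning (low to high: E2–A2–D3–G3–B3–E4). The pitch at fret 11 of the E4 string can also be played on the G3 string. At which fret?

E4 at fret 11 is E4 + 11 semitones = D#5.
The open G3 string is 9 semitones below the open E4, so the same pitch on the G3 string lies at fret 11 + 9 = 20.

20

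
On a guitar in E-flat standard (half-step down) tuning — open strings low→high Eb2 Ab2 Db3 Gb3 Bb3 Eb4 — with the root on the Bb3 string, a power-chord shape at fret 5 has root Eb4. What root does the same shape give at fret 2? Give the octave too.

Moving from fret 5 to fret 2 shifts the root by -3 semitones.
Eb4 down 3 semitones is C4.

C4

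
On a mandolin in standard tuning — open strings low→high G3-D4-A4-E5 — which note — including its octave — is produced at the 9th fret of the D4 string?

The open D4 string plus 9 semitones: D–D#–E–F–F#–G–G#–A–A#–B.
No B→C boundary is crossed, so the octave stays at 4.

B4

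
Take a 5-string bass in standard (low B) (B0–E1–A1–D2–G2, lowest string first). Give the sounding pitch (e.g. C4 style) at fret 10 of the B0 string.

Each fret is one semitone, so B0 + 10 = A1.

A1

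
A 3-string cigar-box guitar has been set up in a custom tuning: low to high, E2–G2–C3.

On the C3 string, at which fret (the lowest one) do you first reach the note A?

9

From C3, count semitones up the chromatic scale until reaching A: C–Db–D–Eb–E–F–Gb–G–Ab–A — 9 steps.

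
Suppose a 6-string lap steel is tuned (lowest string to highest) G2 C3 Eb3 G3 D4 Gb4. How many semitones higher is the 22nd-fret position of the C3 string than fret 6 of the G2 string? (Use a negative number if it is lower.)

C3 at fret 22 → Bb4 (MIDI 70); G2 at fret 6 → Db3 (MIDI 49).
70 − 49 = 21, so the two pitches are 21 semitones apart.

21 semitones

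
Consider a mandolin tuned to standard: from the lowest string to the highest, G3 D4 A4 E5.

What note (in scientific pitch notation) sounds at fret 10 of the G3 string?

F4

Each fret is one semitone, so G3 + 10 = F4.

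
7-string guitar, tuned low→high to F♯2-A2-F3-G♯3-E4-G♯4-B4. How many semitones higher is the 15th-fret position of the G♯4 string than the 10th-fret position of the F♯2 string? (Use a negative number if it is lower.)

G♯4 at fret 15 → B5 (MIDI 83); F♯2 at fret 10 → E3 (MIDI 52).
83 − 52 = 31, so the two pitches are 31 semitones apart.

31 semitones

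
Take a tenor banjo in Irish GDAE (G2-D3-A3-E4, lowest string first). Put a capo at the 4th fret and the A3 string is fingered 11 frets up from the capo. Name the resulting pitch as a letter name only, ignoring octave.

The capo raises the open A3 by 4 semitones to C#4; fretting 11 more gives A3 + 4 + 11 = A3 + 15 semitones, landing on C.

C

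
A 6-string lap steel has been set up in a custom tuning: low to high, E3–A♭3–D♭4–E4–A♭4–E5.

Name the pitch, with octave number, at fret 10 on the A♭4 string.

Each fret is one semitone, so A♭4 + 10 = G♭5.

G♭5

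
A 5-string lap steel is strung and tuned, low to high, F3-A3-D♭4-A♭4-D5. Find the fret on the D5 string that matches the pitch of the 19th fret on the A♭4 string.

Fret 19 on A♭4 is MIDI 68 + 19 = 87 (E♭6). On the D5 string (open MIDI 74), that pitch is 87 − 74 = fret 13.

13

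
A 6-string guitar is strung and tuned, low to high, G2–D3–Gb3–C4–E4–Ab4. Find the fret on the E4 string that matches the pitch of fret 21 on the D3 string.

D3 at fret 21 is D3 + 21 semitones = B4.
The open E4 string is 14 semitones above the open D3, so the same pitch on the E4 string lies at fret 21 − 14 = 7.

7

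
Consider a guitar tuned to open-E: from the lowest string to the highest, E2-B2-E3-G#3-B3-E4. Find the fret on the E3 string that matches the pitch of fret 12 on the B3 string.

19

Fret 12 on B3 is MIDI 59 + 12 = 71 (B4). On the E3 string (open MIDI 52), that pitch is 71 − 52 = fret 19.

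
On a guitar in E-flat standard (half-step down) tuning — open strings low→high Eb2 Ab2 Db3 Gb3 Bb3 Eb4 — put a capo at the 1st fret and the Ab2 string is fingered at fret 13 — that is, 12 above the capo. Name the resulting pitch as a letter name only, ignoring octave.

The capo raises the open Ab2 by 1 semitone to A2; fretting 12 more gives Ab2 + 1 + 12 = Ab2 + 13 semitones, landing on A.

A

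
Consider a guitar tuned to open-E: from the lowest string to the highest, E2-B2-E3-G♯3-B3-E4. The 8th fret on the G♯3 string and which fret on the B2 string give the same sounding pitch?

17

Fret 8 on G♯3 is MIDI 56 + 8 = 64 (E4). On the B2 string (open MIDI 47), that pitch is 64 − 47 = fret 17.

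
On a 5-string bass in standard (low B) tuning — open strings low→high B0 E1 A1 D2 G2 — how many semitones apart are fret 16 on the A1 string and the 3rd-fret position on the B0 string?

A1 at fret 16 → C#3 (MIDI 49); B0 at fret 3 → D1 (MIDI 26).
49 − 26 = 23, so the two pitches are 23 semitones apart, with C#3 the higher.

23 semitones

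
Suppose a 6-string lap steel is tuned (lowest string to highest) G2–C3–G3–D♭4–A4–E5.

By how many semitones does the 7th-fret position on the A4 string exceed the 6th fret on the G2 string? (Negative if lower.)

A4 at fret 7 → E5 (MIDI 76); G2 at fret 6 → D♭3 (MIDI 49).
76 − 49 = 27, so the two pitches are 27 semitones apart.

27 semitones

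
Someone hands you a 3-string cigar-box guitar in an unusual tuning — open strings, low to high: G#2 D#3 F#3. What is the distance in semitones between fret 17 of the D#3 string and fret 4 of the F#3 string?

D#3 at fret 17 → G#4 (MIDI 68); F#3 at fret 4 → A#3 (MIDI 58).
68 − 58 = 10, so the two pitches are 10 semitones apart, with G#4 the higher.

10 semitones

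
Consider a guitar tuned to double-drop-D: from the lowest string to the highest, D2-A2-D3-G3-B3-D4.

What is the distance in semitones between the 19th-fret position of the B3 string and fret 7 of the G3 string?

16 semitones

B3 at fret 19 → F#5 (MIDI 78); G3 at fret 7 → D4 (MIDI 62).
78 − 62 = 16, so the two pitches are 16 semitones apart, with F#5 the higher.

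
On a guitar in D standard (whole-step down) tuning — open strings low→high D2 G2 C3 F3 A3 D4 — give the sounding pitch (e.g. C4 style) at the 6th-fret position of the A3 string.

D#4

A3 is MIDI 57. Adding 6 gives 63, which is D#4.
(Equivalently spelled Eb4.)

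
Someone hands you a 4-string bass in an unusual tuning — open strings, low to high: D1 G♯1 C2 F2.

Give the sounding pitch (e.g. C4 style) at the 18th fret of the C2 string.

F♯3

The open C2 string plus 18 semitones: C–C#–D–D#–…–E–F–F#.
The walk passes from B into C once, so the octave number goes from 2 to 3.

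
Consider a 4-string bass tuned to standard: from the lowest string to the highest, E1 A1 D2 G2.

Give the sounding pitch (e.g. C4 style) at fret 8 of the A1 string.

F2

Each fret is one semitone, so A1 + 8 = F2.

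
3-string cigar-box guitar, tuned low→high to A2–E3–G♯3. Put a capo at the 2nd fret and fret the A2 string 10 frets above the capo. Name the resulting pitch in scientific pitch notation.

A3

The capo raises the open A2 by 2 semitones to B2; fretting 10 more gives A2 + 2 + 10 = A2 + 12 semitones = A3.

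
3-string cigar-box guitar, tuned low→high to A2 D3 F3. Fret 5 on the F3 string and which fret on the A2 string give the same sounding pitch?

13

F3 at fret 5 is F3 + 5 semitones = A#3.
The open A2 string is 8 semitones below the open F3, so the same pitch on the A2 string lies at fret 5 + 8 = 13.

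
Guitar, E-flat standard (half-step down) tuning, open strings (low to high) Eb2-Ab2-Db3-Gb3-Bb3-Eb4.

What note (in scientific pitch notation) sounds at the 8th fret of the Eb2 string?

The open Eb2 string plus 8 semitones: Eb–E–F–Gb–G–Ab–A–Bb–B.
No B→C boundary is crossed, so the octave stays at 2.

B2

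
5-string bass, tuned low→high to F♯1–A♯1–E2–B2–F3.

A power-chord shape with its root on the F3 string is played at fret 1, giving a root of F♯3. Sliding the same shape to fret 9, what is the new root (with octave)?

D4

Moving from fret 1 to fret 9 shifts the root by 8 semitones.
F♯3 up 8 semitones is D4.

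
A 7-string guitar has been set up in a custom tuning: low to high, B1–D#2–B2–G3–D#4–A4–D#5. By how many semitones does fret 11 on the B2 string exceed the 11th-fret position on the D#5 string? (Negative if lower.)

B2 at fret 11 → A#3 (MIDI 58); D#5 at fret 11 → D6 (MIDI 86).
58 − 86 = -28, so the two pitches are 28 semitones apart.

-28 semitones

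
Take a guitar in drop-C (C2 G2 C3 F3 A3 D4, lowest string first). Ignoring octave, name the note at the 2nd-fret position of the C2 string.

D

Each fret is one semitone, so C2 + 2 = D.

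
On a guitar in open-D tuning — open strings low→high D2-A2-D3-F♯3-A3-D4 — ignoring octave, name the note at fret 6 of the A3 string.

D♯

Each fret is one semitone, so A3 + 6 = D♯.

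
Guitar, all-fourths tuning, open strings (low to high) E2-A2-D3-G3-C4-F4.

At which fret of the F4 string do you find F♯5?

13

F♯5 is 13 semitones above the open F4 (F–F#–G–G#–…–E–F–F#), so it sits at fret 13.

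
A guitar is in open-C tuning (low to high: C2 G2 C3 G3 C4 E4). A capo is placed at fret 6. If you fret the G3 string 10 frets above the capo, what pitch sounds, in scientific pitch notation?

B4

The capo raises the open G3 by 6 semitones to C#4; fretting 10 more gives G3 + 6 + 10 = G3 + 16 semitones = B4.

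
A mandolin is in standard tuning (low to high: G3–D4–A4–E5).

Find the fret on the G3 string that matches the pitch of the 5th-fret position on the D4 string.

D4 at fret 5 is D4 + 5 semitones = G4.
The open G3 string is 7 semitones below the open D4, so the same pitch on the G3 string lies at fret 5 + 7 = 12.

12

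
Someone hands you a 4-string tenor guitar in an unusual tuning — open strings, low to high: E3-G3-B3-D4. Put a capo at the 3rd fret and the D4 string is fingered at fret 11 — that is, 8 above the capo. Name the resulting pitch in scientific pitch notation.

The capo raises the open D4 by 3 semitones to F4; fretting 8 more gives D4 + 3 + 8 = D4 + 11 semitones = C#5.

C#5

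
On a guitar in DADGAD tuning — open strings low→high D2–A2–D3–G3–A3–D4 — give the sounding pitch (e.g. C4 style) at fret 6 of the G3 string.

C#4

Each fret is one semitone, so G3 + 6 = C#4.
(Equivalently spelled Db4.)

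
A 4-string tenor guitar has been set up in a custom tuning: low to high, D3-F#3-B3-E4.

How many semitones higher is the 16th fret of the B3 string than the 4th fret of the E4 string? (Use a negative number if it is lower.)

7 semitones

B3 at fret 16 → D#5 (MIDI 75); E4 at fret 4 → G#4 (MIDI 68).
75 − 68 = 7, so the two pitches are 7 semitones apart.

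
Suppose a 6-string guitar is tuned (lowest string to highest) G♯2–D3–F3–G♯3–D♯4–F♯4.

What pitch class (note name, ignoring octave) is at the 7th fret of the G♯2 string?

D♯

G♯2 is MIDI 44. Adding 7 gives 51; 51 mod 12 = 3, i.e. D♯.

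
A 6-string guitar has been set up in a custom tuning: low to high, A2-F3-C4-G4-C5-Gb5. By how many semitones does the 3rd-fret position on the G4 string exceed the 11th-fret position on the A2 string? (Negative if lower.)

G4 at fret 3 → Bb4 (MIDI 70); A2 at fret 11 → Ab3 (MIDI 56).
70 − 56 = 14, so the two pitches are 14 semitones apart.

14 semitones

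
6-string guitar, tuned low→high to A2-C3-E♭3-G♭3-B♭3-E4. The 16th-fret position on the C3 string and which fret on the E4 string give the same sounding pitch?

0

Fret 16 on C3 is MIDI 48 + 16 = 64 (E4). On the E4 string (open MIDI 64), that pitch is 64 − 64 = fret 0.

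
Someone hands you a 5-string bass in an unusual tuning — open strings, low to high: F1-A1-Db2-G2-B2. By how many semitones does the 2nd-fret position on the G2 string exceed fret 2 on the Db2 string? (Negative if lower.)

6 semitones

G2 at fret 2 → A2 (MIDI 45); Db2 at fret 2 → Eb2 (MIDI 39).
45 − 39 = 6, so the two pitches are 6 semitones apart.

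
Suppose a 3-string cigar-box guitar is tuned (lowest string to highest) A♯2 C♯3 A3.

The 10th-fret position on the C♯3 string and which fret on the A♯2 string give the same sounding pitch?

13

Fret 10 on C♯3 is MIDI 49 + 10 = 59 (B3). On the A♯2 string (open MIDI 46), that pitch is 59 − 46 = fret 13.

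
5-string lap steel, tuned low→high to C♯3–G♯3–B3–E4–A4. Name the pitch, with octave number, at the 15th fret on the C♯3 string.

E4

Each fret is one semitone, so C♯3 + 15 = E4.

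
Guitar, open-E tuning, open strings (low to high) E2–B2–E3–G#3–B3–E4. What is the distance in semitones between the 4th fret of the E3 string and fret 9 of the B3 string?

12 semitones

E3 at fret 4 → G#3 (MIDI 56); B3 at fret 9 → G#4 (MIDI 68).
56 − 68 = -12, so the two pitches are 12 semitones apart, with G#4 the higher.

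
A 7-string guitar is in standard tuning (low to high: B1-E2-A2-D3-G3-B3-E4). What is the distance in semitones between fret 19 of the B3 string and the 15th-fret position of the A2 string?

B3 at fret 19 → F♯5 (MIDI 78); A2 at fret 15 → C4 (MIDI 60).
78 − 60 = 18, so the two pitches are 18 semitones apart, with F♯5 the higher.

18 semitones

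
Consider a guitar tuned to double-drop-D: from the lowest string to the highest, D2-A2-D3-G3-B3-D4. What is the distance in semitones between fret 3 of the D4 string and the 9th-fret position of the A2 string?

11 semitones

D4 at fret 3 → F4 (MIDI 65); A2 at fret 9 → F#3 (MIDI 54).
65 − 54 = 11, so the two pitches are 11 semitones apart, with F4 the higher.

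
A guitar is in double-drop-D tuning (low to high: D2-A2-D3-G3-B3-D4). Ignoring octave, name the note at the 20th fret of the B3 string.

G

B3 is MIDI 59. Adding 20 gives 79; 79 mod 12 = 7, i.e. G.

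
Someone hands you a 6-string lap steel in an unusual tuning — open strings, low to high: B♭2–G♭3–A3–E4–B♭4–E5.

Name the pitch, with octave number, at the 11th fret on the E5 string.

E♭6

E5 is MIDI 76. Adding 11 gives 87, which is E♭6.
(Equivalently spelled D♯6.)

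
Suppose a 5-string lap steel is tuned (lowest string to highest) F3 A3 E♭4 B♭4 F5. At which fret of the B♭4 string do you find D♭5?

D♭5 is 3 semitones above the open B♭4 (Bb–B–C–Db), so it sits at fret 3.

3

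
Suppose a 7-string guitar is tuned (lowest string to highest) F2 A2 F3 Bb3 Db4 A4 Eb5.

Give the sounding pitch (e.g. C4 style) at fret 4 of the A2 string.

Db3

Each fret is one semitone, so A2 + 4 = Db3.
(Equivalently spelled C#3.)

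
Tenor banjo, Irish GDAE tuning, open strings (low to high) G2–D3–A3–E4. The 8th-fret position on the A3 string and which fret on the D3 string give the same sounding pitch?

Fret 8 on A3 is MIDI 57 + 8 = 65 (F4). On the D3 string (open MIDI 50), that pitch is 65 − 50 = fret 15.

15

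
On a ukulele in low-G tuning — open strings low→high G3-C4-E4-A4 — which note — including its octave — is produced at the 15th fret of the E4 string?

E4 is MIDI 64. Adding 15 gives 79, which is G5.

G5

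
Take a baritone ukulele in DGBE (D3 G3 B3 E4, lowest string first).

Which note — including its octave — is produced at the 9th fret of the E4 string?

The open E4 string plus 9 semitones: E–F–F#–G–G#–A–A#–B–C–C#.
The walk passes from B into C once, so the octave number goes from 4 to 5.
(Equivalently spelled Db5.)

C#5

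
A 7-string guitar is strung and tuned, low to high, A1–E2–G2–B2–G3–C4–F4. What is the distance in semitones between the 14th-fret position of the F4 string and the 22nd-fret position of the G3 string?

2 semitones

F4 at fret 14 → G5 (MIDI 79); G3 at fret 22 → F5 (MIDI 77).
79 − 77 = 2, so the two pitches are 2 semitones apart, with G5 the higher.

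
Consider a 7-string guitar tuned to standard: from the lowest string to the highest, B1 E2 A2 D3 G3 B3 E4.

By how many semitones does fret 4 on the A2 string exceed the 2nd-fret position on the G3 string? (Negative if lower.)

-8 semitones

A2 at fret 4 → C#3 (MIDI 49); G3 at fret 2 → A3 (MIDI 57).
49 − 57 = -8, so the two pitches are 8 semitones apart.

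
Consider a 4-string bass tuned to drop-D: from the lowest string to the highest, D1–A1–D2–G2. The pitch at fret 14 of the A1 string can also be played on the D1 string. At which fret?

21

A1 at fret 14 is A1 + 14 semitones = B2.
The open D1 string is 7 semitones below the open A1, so the same pitch on the D1 string lies at fret 14 + 7 = 21.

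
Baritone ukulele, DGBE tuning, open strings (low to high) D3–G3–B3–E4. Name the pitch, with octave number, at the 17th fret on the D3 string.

G4

Each fret is one semitone, so D3 + 17 = G4.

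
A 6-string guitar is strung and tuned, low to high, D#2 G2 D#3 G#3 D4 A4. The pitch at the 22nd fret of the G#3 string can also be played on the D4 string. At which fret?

16

G#3 at fret 22 is G#3 + 22 semitones = F#5.
The open D4 string is 6 semitones above the open G#3, so the same pitch on the D4 string lies at fret 22 − 6 = 16.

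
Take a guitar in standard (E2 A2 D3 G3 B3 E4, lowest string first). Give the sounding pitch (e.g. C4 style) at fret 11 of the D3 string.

D3 is MIDI 50. Adding 11 gives 61, which is C♯4.

C♯4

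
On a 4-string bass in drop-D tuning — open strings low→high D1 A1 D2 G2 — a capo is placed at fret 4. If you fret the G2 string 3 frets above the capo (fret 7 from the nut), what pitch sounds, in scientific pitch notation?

The capo raises the open G2 by 4 semitones to B2; fretting 3 more gives G2 + 4 + 3 = G2 + 7 semitones = D3.

D3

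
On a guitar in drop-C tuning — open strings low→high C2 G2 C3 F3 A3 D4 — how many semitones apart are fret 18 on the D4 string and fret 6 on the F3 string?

21 semitones

D4 at fret 18 → G#5 (MIDI 80); F3 at fret 6 → B3 (MIDI 59).
80 − 59 = 21, so the two pitches are 21 semitones apart, with G#5 the higher.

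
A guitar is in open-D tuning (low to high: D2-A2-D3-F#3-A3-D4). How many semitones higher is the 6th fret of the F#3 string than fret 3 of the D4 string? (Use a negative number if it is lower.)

F#3 at fret 6 → C4 (MIDI 60); D4 at fret 3 → F4 (MIDI 65).
60 − 65 = -5, so the two pitches are 5 semitones apart.

-5 semitones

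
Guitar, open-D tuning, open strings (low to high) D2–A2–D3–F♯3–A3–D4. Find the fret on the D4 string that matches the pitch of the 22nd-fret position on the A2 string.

5

Fret 22 on A2 is MIDI 45 + 22 = 67 (G4). On the D4 string (open MIDI 62), that pitch is 67 − 62 = fret 5.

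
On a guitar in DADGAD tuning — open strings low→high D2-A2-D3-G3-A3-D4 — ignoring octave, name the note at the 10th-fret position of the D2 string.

The open D2 string plus 10 semitones: D–D#–E–F–…–A#–B–C.

C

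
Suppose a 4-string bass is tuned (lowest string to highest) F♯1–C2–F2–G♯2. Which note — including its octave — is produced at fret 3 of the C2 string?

Each fret is one semitone, so C2 + 3 = D♯2.
(Equivalently spelled E♭2.)

D♯2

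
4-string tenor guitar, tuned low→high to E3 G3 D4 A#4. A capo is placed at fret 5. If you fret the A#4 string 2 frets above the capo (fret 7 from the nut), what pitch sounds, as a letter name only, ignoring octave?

The capo raises the open A#4 by 5 semitones to D#5; fretting 2 more gives A#4 + 5 + 2 = A#4 + 7 semitones, landing on F.

F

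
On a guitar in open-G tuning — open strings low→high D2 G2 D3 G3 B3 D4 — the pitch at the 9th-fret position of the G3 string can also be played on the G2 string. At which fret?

Fret 9 on G3 is MIDI 55 + 9 = 64 (E4). On the G2 string (open MIDI 43), that pitch is 64 − 43 = fret 21.

21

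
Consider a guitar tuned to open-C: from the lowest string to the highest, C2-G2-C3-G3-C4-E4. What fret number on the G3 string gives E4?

E4 is 9 semitones above the open G3 (G–G#–A–A#–B–C–C#–D–D#–E), so it sits at fret 9.

9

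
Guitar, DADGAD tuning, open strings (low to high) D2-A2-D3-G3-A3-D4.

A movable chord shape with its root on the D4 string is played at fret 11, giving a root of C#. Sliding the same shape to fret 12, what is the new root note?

Moving from fret 11 to fret 12 shifts the root by 1 semitone.
C# up 1 semitone is D.

D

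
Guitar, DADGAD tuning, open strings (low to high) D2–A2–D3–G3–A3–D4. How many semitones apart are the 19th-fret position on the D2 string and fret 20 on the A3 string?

20 semitones

D2 at fret 19 → A3 (MIDI 57); A3 at fret 20 → F5 (MIDI 77).
57 − 77 = -20, so the two pitches are 20 semitones apart, with F5 the higher.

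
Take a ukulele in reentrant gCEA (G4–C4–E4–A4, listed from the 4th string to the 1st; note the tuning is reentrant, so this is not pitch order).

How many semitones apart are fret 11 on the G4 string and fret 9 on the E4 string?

5 semitones

G4 at fret 11 → F#5 (MIDI 78); E4 at fret 9 → C#5 (MIDI 73).
78 − 73 = 5, so the two pitches are 5 semitones apart, with F#5 the higher.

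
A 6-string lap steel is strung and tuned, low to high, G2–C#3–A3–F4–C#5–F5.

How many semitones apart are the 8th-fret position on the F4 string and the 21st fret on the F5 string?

F4 at fret 8 → C#5 (MIDI 73); F5 at fret 21 → D7 (MIDI 98).
73 − 98 = -25, so the two pitches are 25 semitones apart, with D7 the higher.

25 semitones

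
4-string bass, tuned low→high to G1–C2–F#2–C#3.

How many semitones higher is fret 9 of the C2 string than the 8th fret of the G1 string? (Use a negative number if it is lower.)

6 semitones

C2 at fret 9 → A2 (MIDI 45); G1 at fret 8 → D#2 (MIDI 39).
45 − 39 = 6, so the two pitches are 6 semitones apart.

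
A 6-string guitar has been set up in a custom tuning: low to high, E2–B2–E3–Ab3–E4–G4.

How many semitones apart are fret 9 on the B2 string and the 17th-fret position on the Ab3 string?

17 semitones

B2 at fret 9 → Ab3 (MIDI 56); Ab3 at fret 17 → Db5 (MIDI 73).
56 − 73 = -17, so the two pitches are 17 semitones apart, with Db5 the higher.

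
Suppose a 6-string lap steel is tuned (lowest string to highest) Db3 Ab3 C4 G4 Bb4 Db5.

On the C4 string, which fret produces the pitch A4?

A4 is 9 semitones above the open C4 (C–Db–D–Eb–E–F–Gb–G–Ab–A), so it sits at fret 9.

9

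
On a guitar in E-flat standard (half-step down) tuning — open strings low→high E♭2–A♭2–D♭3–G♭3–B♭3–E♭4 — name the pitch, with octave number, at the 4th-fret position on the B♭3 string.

D4

B♭3 is MIDI 58. Adding 4 gives 62, which is D4.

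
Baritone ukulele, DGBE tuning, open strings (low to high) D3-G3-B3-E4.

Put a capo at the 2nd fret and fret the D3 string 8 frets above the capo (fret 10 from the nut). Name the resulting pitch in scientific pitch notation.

The capo raises the open D3 by 2 semitones to E3; fretting 8 more gives D3 + 2 + 8 = D3 + 10 semitones = C4.

C4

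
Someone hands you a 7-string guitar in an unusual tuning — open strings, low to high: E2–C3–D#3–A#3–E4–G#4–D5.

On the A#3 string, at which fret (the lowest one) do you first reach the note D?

From A#3, count semitones up the chromatic scale until reaching D: A#–B–C–C#–D — 4 steps.

4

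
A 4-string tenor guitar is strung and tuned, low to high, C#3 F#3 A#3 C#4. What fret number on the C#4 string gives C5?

11

C5 is 11 semitones above the open C#4 (C#–D–D#–E–…–A#–B–C), so it sits at fret 11.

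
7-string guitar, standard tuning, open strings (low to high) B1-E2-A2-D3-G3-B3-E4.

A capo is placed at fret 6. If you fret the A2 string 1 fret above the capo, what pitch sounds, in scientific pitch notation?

E3

The capo raises the open A2 by 6 semitones to D♯3; fretting 1 more gives A2 + 6 + 1 = A2 + 7 semitones = E3.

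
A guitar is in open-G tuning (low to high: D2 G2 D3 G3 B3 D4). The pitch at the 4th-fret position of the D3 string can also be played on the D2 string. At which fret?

16

Fret 4 on D3 is MIDI 50 + 4 = 54 (F#3). On the D2 string (open MIDI 38), that pitch is 54 − 38 = fret 16.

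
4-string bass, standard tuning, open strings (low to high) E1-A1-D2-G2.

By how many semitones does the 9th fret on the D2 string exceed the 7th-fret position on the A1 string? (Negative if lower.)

D2 at fret 9 → B2 (MIDI 47); A1 at fret 7 → E2 (MIDI 40).
47 − 40 = 7, so the two pitches are 7 semitones apart.

7 semitones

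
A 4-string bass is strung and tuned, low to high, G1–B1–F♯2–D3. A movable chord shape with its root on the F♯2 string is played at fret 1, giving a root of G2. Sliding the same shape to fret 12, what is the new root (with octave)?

F♯3

Moving from fret 1 to fret 12 shifts the root by 11 semitones.
G2 up 11 semitones is F♯3.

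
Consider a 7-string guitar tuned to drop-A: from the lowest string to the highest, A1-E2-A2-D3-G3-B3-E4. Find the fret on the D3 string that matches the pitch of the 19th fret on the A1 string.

Fret 19 on A1 is MIDI 33 + 19 = 52 (E3). On the D3 string (open MIDI 50), that pitch is 52 − 50 = fret 2.

2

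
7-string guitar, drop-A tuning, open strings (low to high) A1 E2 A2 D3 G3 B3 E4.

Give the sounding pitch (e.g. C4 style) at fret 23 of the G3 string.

G3 is MIDI 55. Adding 23 gives 78, which is F♯5.
(Equivalently spelled G♭5.)

F♯5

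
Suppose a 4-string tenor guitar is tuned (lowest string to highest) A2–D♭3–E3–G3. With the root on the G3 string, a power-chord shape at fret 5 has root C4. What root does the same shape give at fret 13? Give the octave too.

A♭4

Moving from fret 5 to fret 13 shifts the root by 8 semitones.
C4 up 8 semitones is A♭4.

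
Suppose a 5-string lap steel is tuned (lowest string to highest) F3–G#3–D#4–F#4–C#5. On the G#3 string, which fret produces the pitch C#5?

17

C#5 is 17 semitones above the open G#3 (G#–A–A#–B–…–B–C–C#), so it sits at fret 17.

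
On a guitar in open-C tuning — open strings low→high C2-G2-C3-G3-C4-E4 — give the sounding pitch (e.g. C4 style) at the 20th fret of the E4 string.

C6

The open E4 string plus 20 semitones: E–F–F#–G–…–A#–B–C.
The walk passes from B into C 2 times, so the octave number goes from 4 to 6.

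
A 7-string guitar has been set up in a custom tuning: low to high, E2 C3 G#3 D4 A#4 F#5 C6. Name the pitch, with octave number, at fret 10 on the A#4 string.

G#5

The open A#4 string plus 10 semitones: A#–B–C–C#–…–F#–G–G#.
The walk passes from B into C once, so the octave number goes from 4 to 5.
(Equivalently spelled Ab5.)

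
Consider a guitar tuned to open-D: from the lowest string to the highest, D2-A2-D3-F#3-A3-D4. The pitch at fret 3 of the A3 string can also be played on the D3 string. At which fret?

Fret 3 on A3 is MIDI 57 + 3 = 60 (C4). On the D3 string (open MIDI 50), that pitch is 60 − 50 = fret 10.

10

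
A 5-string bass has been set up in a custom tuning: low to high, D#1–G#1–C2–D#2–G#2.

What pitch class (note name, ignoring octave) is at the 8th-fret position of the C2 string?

Each fret is one semitone, so C2 + 8 = G#.

G#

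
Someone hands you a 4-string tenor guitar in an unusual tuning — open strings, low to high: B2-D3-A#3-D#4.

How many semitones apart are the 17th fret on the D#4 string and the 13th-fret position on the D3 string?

17 semitones

D#4 at fret 17 → G#5 (MIDI 80); D3 at fret 13 → D#4 (MIDI 63).
80 − 63 = 17, so the two pitches are 17 semitones apart, with G#5 the higher.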